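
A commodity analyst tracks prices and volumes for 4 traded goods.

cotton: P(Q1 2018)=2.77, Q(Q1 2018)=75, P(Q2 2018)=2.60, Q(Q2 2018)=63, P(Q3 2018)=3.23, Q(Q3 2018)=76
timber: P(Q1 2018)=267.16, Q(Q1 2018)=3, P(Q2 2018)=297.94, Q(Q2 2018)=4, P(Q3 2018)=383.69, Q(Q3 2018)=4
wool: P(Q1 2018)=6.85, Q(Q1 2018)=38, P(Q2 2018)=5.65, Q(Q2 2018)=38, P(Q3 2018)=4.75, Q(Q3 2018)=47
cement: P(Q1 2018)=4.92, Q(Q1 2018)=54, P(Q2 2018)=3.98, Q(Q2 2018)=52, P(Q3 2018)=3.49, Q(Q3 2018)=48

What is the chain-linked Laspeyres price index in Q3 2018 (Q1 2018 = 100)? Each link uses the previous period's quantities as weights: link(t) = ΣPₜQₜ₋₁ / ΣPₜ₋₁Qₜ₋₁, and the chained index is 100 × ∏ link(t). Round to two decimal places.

116.88

Link Q1 2018→Q2 2018:
ΣP(Q2 2018)Q(Q1 2018) = 2.60×75 + 297.94×3 + 5.65×38 + 3.98×54 = 195 + 893.82 + 214.7 + 214.92 = 1518.44
ΣP(Q1 2018)Q(Q1 2018) = 2.77×75 + 267.16×3 + 6.85×38 + 4.92×54 = 207.75 + 801.48 + 260.3 + 265.68 = 1535.21
link = 1518.44/1535.21 = 0.989076
Link Q2 2018→Q3 2018:
ΣP(Q3 2018)Q(Q2 2018) = 3.23×63 + 383.69×4 + 4.75×38 + 3.49×52 = 203.49 + 1534.76 + 180.5 + 181.48 = 2100.23
ΣP(Q2 2018)Q(Q2 2018) = 2.60×63 + 297.94×4 + 5.65×38 + 3.98×52 = 163.8 + 1191.76 + 214.7 + 206.96 = 1777.22
link = 2100.23/1777.22 = 1.181750
Chained index = 100 × 0.989076 × 1.181750 = 116.8841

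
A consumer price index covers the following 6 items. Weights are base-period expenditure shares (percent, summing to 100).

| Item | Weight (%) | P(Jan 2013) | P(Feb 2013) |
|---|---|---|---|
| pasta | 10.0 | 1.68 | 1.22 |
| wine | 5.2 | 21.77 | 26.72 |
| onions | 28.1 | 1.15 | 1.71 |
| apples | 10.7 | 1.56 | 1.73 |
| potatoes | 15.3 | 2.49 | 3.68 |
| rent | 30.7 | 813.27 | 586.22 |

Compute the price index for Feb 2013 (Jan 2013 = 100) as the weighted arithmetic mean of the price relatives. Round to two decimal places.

112.03

pasta: 10.0 × (1.22/1.68) = 10.0 × 0.726190 = 7.2619
wine: 5.2 × (26.72/21.77) = 5.2 × 1.227377 = 6.3824
onions: 28.1 × (1.71/1.15) = 28.1 × 1.486957 = 41.7835
apples: 10.7 × (1.73/1.56) = 10.7 × 1.108974 = 11.8660
potatoes: 15.3 × (3.68/2.49) = 15.3 × 1.477912 = 22.6120
rent: 30.7 × (586.22/813.27) = 30.7 × 0.720818 = 22.1291
Index = Σ wᵢ·(p₁ᵢ/p₀ᵢ) = 7.2619 + 6.3824 + 41.7835 + 11.8660 + 22.6120 + 22.1291 = 112.0349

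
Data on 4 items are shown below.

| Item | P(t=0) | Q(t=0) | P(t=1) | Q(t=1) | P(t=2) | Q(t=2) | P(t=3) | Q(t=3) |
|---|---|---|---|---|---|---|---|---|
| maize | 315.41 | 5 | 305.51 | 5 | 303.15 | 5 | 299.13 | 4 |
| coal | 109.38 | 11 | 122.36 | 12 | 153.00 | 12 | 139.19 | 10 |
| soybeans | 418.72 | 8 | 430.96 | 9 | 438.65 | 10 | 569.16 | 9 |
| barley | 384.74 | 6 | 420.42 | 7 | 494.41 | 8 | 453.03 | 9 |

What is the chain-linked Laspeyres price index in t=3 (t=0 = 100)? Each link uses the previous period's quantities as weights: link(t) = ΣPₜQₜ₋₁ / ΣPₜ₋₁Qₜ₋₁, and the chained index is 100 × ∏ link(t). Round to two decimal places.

122.61

Link t=0→t=1:
ΣP(t=1)Q(t=0) = 305.51×5 + 122.36×11 + 430.96×8 + 420.42×6 = 1527.55 + 1345.96 + 3447.68 + 2522.52 = 8843.71
ΣP(t=0)Q(t=0) = 315.41×5 + 109.38×11 + 418.72×8 + 384.74×6 = 1577.05 + 1203.18 + 3349.76 + 2308.44 = 8438.43
link = 8843.71/8438.43 = 1.048028
Link t=1→t=2:
ΣP(t=2)Q(t=1) = 303.15×5 + 153.00×12 + 438.65×9 + 494.41×7 = 1515.75 + 1836 + 3947.85 + 3460.87 = 10760.47
ΣP(t=1)Q(t=1) = 305.51×5 + 122.36×12 + 430.96×9 + 420.42×7 = 1527.55 + 1468.32 + 3878.64 + 2942.94 = 9817.45
link = 10760.47/9817.45 = 1.096055
Link t=2→t=3:
ΣP(t=3)Q(t=2) = 299.13×5 + 139.19×12 + 569.16×10 + 453.03×8 = 1495.65 + 1670.28 + 5691.6 + 3624.24 = 12481.77
ΣP(t=2)Q(t=2) = 303.15×5 + 153.00×12 + 438.65×10 + 494.41×8 = 1515.75 + 1836 + 4386.5 + 3955.28 = 11693.53
link = 12481.77/11693.53 = 1.067408
Chained index = 100 × 1.048028 × 1.096055 × 1.067408 = 122.6128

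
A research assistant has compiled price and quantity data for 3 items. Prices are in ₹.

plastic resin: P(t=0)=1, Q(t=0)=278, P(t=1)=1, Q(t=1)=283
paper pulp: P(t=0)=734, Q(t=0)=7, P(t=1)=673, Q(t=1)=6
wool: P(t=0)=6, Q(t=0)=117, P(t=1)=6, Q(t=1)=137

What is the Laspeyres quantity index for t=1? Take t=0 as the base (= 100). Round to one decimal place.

Laspeyres quantity index uses base-period prices as weights.
ΣP(t=0)·Q(t=1) = 1×283 + 734×6 + 6×137 = 283 + 4404 + 822 = 5509
ΣP(t=0)·Q(t=0) = 1×278 + 734×7 + 6×117 = 278 + 5138 + 702 = 6118
Index = 5509 / 6118 × 100 = 90.0458

90.0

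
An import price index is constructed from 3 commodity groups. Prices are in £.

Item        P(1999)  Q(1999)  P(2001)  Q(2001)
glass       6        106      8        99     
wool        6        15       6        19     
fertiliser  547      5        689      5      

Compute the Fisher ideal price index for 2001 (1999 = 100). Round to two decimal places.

Laspeyres component (base-period weights):
ΣP(2001)Q(1999) = 8×106 + 6×15 + 689×5 = 848 + 90 + 3445 = 4383
ΣP(1999)Q(1999) = 6×106 + 6×15 + 547×5 = 636 + 90 + 2735 = 3461
L = 4383 / 3461 × 100 = 126.6397
Paasche component (current-period weights):
ΣP(2001)Q(2001) = 8×99 + 6×19 + 689×5 = 792 + 114 + 3445 = 4351
ΣP(1999)Q(2001) = 6×99 + 6×19 + 547×5 = 594 + 114 + 2735 = 3443
P = 4351 / 3443 × 100 = 126.3723
Fisher = √(L × P) = √(126.6397 × 126.3723) = 126.5060

126.51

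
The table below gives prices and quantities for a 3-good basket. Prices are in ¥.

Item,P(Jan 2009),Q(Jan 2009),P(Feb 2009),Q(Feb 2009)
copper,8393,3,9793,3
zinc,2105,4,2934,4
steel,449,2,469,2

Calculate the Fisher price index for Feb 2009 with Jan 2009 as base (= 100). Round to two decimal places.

Laspeyres component (base-period weights):
ΣP(Feb 2009)Q(Jan 2009) = 9793×3 + 2934×4 + 469×2 = 29379 + 11736 + 938 = 42053
ΣP(Jan 2009)Q(Jan 2009) = 8393×3 + 2105×4 + 449×2 = 25179 + 8420 + 898 = 34497
L = 42053 / 34497 × 100 = 121.9034
Paasche component (current-period weights):
ΣP(Feb 2009)Q(Feb 2009) = 9793×3 + 2934×4 + 469×2 = 29379 + 11736 + 938 = 42053
ΣP(Jan 2009)Q(Feb 2009) = 8393×3 + 2105×4 + 449×2 = 25179 + 8420 + 898 = 34497
P = 42053 / 34497 × 100 = 121.9034
Fisher = √(L × P) = √(121.9034 × 121.9034) = 121.9034

121.90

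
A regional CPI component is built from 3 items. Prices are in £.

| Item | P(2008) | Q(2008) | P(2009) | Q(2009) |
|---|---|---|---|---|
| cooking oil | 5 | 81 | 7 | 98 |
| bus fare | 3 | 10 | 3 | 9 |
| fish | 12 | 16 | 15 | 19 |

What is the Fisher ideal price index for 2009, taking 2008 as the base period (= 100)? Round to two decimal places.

133.73

Laspeyres component (base-period weights):
ΣP(2009)Q(2008) = 7×81 + 3×10 + 15×16 = 567 + 30 + 240 = 837
ΣP(2008)Q(2008) = 5×81 + 3×10 + 12×16 = 405 + 30 + 192 = 627
L = 837 / 627 × 100 = 133.4928
Paasche component (current-period weights):
ΣP(2009)Q(2009) = 7×98 + 3×9 + 15×19 = 686 + 27 + 285 = 998
ΣP(2008)Q(2009) = 5×98 + 3×9 + 12×19 = 490 + 27 + 228 = 745
P = 998 / 745 × 100 = 133.9597
Fisher = √(L × P) = √(133.4928 × 133.9597) = 133.7261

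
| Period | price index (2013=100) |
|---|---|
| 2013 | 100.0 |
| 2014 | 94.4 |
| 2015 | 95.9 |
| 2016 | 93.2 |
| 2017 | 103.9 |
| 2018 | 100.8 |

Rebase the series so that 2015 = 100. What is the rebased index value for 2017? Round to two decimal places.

Rebased(2017) = 103.9 / 95.9 × 100 = 108.3420

108.34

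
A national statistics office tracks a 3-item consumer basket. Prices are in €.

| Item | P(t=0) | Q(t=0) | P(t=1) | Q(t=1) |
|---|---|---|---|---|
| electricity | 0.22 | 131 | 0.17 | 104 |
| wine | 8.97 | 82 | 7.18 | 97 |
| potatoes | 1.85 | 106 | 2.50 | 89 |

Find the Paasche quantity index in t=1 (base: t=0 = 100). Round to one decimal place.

Paasche quantity index uses current-period prices as weights.
ΣP(t=1)·Q(t=1) = 0.17×104 + 7.18×97 + 2.50×89 = 17.68 + 696.46 + 222.5 = 936.64
ΣP(t=1)·Q(t=0) = 0.17×131 + 7.18×82 + 2.50×106 = 22.27 + 588.76 + 265 = 876.03
Index = 936.64 / 876.03 × 100 = 106.9187

106.9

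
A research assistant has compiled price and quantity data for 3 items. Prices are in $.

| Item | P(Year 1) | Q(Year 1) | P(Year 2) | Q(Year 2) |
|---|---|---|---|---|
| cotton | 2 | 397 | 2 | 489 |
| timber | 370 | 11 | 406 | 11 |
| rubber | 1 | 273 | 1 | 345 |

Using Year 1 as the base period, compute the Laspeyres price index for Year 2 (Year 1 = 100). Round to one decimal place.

Laspeyres price index uses base-period quantities as weights.
ΣP(Year 2)·Q(Year 1) = 2×397 + 406×11 + 1×273 = 794 + 4466 + 273 = 5533
ΣP(Year 1)·Q(Year 1) = 2×397 + 370×11 + 1×273 = 794 + 4070 + 273 = 5137
Index = 5533 / 5137 × 100 = 107.7088

107.7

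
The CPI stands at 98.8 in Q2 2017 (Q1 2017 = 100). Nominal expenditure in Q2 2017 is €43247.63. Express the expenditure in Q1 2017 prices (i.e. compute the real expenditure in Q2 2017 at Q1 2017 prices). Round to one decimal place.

Real = Nominal ÷ (Index/100) = 43247.63 ÷ (98.8/100)
     = 43247.63 ÷ 0.988 = 43772.9049

43772.9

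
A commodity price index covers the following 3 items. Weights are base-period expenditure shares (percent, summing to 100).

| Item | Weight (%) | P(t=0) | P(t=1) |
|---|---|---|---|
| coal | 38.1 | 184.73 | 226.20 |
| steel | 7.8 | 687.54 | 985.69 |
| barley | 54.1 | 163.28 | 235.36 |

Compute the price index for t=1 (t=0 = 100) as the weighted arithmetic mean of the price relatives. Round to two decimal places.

coal: 38.1 × (226.20/184.73) = 38.1 × 1.224490 = 46.6531
steel: 7.8 × (985.69/687.54) = 7.8 × 1.433647 = 11.1825
barley: 54.1 × (235.36/163.28) = 54.1 × 1.441450 = 77.9825
Index = Σ wᵢ·(p₁ᵢ/p₀ᵢ) = 46.6531 + 11.1825 + 77.9825 = 135.8180

135.82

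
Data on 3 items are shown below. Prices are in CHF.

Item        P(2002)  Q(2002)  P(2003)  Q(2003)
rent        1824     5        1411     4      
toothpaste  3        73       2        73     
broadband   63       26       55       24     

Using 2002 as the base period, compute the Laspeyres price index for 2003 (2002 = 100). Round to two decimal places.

Laspeyres price index uses base-period quantities as weights.
ΣP(2003)·Q(2002) = 1411×5 + 2×73 + 55×26 = 7055 + 146 + 1430 = 8631
ΣP(2002)·Q(2002) = 1824×5 + 3×73 + 63×26 = 9120 + 219 + 1638 = 10977
Index = 8631 / 10977 × 100 = 78.6280

78.63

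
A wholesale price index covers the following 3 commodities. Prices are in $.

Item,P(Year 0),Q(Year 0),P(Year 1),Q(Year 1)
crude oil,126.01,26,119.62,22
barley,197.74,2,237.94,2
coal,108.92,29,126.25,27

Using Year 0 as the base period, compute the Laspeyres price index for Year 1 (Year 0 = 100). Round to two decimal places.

106.10

Laspeyres price index uses base-period quantities as weights.
ΣP(Year 1)·Q(Year 0) = 119.62×26 + 237.94×2 + 126.25×29 = 3110.12 + 475.88 + 3661.25 = 7247.25
ΣP(Year 0)·Q(Year 0) = 126.01×26 + 197.74×2 + 108.92×29 = 3276.26 + 395.48 + 3158.68 = 6830.42
Index = 7247.25 / 6830.42 × 100 = 106.1026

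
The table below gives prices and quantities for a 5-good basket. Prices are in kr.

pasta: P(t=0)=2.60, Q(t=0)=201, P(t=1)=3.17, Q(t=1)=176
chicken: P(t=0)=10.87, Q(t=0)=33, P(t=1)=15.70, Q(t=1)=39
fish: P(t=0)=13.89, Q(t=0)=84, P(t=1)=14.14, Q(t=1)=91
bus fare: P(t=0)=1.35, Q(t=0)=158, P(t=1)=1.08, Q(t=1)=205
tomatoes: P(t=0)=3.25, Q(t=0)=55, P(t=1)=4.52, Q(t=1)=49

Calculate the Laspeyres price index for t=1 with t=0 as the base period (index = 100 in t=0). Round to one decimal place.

Laspeyres price index uses base-period quantities as weights.
ΣP(t=1)·Q(t=0) = 3.17×201 + 15.70×33 + 14.14×84 + 1.08×158 + 4.52×55 = 637.17 + 518.1 + 1187.76 + 170.64 + 248.6 = 2762.27
ΣP(t=0)·Q(t=0) = 2.60×201 + 10.87×33 + 13.89×84 + 1.35×158 + 3.25×55 = 522.6 + 358.71 + 1166.76 + 213.3 + 178.75 = 2440.12
Index = 2762.27 / 2440.12 × 100 = 113.2022

113.2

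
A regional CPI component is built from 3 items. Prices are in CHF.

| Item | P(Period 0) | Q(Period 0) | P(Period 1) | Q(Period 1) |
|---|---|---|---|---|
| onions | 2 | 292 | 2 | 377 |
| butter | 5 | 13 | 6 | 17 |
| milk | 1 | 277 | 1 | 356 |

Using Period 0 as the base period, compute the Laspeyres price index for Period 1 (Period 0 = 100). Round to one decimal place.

Laspeyres price index uses base-period quantities as weights.
ΣP(Period 1)·Q(Period 0) = 2×292 + 6×13 + 1×277 = 584 + 78 + 277 = 939
ΣP(Period 0)·Q(Period 0) = 2×292 + 5×13 + 1×277 = 584 + 65 + 277 = 926
Index = 939 / 926 × 100 = 101.4039

101.4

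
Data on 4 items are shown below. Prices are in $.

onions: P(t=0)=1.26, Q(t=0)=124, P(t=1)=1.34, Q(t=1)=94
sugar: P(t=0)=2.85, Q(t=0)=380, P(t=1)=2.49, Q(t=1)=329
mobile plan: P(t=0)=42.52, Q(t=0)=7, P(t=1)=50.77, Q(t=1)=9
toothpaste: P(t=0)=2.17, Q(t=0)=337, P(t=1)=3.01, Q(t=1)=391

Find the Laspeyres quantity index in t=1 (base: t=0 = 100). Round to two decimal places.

Laspeyres quantity index uses base-period prices as weights.
ΣP(t=0)·Q(t=1) = 1.26×94 + 2.85×329 + 42.52×9 + 2.17×391 = 118.44 + 937.65 + 382.68 + 848.47 = 2287.24
ΣP(t=0)·Q(t=0) = 1.26×124 + 2.85×380 + 42.52×7 + 2.17×337 = 156.24 + 1083 + 297.64 + 731.29 = 2268.17
Index = 2287.24 / 2268.17 × 100 = 100.8408

100.84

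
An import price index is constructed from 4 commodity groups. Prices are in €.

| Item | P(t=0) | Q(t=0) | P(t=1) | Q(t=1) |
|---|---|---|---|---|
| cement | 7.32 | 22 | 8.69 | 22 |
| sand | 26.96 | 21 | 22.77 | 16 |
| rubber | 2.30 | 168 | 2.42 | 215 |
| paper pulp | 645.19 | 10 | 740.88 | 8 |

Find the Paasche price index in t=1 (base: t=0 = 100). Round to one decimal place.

Paasche price index uses current-period quantities as weights.
ΣP(t=1)·Q(t=1) = 8.69×22 + 22.77×16 + 2.42×215 + 740.88×8 = 191.18 + 364.32 + 520.3 + 5927.04 = 7002.84
ΣP(t=0)·Q(t=1) = 7.32×22 + 26.96×16 + 2.30×215 + 645.19×8 = 161.04 + 431.36 + 494.5 + 5161.52 = 6248.42
Index = 7002.84 / 6248.42 × 100 = 112.0738

112.1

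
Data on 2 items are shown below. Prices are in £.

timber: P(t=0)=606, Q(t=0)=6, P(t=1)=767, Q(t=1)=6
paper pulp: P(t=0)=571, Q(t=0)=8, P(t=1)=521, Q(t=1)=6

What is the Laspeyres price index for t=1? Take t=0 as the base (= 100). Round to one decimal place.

106.9

Laspeyres price index uses base-period quantities as weights.
ΣP(t=1)·Q(t=0) = 767×6 + 521×8 = 4602 + 4168 = 8770
ΣP(t=0)·Q(t=0) = 606×6 + 571×8 = 3636 + 4568 = 8204
Index = 8770 / 8204 × 100 = 106.8991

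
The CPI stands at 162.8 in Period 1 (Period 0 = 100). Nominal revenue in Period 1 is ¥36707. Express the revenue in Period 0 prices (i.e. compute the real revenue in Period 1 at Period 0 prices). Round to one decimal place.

Real = Nominal ÷ (Index/100) = 36707 ÷ (162.8/100)
     = 36707 ÷ 1.628 = 22547.2973

22547.3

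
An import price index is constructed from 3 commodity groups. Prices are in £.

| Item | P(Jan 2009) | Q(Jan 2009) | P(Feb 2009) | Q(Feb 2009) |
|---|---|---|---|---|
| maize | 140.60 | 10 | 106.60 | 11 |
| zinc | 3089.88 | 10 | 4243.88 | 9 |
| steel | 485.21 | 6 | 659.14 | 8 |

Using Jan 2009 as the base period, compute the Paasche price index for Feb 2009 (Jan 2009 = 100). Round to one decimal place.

Paasche price index uses current-period quantities as weights.
ΣP(Feb 2009)·Q(Feb 2009) = 106.60×11 + 4243.88×9 + 659.14×8 = 1172.6 + 38194.92 + 5273.12 = 44640.64
ΣP(Jan 2009)·Q(Feb 2009) = 140.60×11 + 3089.88×9 + 485.21×8 = 1546.6 + 27808.92 + 3881.68 = 33237.2
Index = 44640.64 / 33237.2 × 100 = 134.3093

134.3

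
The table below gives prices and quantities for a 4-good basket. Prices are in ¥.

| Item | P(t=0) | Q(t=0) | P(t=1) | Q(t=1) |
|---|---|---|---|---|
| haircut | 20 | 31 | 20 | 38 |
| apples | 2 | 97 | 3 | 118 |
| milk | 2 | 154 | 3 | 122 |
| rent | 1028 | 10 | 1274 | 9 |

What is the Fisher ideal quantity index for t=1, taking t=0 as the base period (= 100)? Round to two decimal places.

91.87

Laspeyres component (base-period weights):
ΣP(t=0)Q(t=1) = 20×38 + 2×118 + 2×122 + 1028×9 = 760 + 236 + 244 + 9252 = 10492
ΣP(t=0)Q(t=0) = 20×31 + 2×97 + 2×154 + 1028×10 = 620 + 194 + 308 + 10280 = 11402
L = 10492 / 11402 × 100 = 92.0189
Paasche component (current-period weights):
ΣP(t=1)Q(t=1) = 20×38 + 3×118 + 3×122 + 1274×9 = 760 + 354 + 366 + 11466 = 12946
ΣP(t=1)Q(t=0) = 20×31 + 3×97 + 3×154 + 1274×10 = 620 + 291 + 462 + 12740 = 14113
P = 12946 / 14113 × 100 = 91.7310
Fisher = √(L × P) = √(92.0189 × 91.7310) = 91.8749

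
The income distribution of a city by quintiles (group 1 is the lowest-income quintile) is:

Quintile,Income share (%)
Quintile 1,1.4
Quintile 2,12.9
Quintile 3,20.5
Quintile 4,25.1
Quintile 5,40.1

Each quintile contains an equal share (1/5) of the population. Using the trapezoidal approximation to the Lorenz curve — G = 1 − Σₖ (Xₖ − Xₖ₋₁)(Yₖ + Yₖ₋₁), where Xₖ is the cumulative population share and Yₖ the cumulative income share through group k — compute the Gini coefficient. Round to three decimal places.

Cumulative income shares Yₖ: 0.0140, 0.1430, 0.3480, 0.5990, 1.0000
Σ (Xₖ−Xₖ₋₁)(Yₖ+Yₖ₋₁) = (1/5)(0.0140+0.0000) + (1/5)(0.1430+0.0140) + (1/5)(0.3480+0.1430) + (1/5)(0.5990+0.3480) + (1/5)(1.0000+0.5990)
  = 0.0028 + 0.0314 + 0.0982 + 0.1894 + 0.3198 = 0.6416
G = 1 − 0.6416 = 0.3584

0.358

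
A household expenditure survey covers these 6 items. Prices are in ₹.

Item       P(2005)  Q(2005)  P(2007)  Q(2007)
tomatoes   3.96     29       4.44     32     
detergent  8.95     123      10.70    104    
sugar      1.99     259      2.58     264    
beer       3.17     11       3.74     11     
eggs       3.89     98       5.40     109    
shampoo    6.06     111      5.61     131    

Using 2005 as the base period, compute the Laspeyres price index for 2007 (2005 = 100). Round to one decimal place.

Laspeyres price index uses base-period quantities as weights.
ΣP(2007)·Q(2005) = 4.44×29 + 10.70×123 + 2.58×259 + 3.74×11 + 5.40×98 + 5.61×111 = 128.76 + 1316.1 + 668.22 + 41.14 + 529.2 + 622.71 = 3306.13
ΣP(2005)·Q(2005) = 3.96×29 + 8.95×123 + 1.99×259 + 3.17×11 + 3.89×98 + 6.06×111 = 114.84 + 1100.85 + 515.41 + 34.87 + 381.22 + 672.66 = 2819.85
Index = 3306.13 / 2819.85 × 100 = 117.2449

117.2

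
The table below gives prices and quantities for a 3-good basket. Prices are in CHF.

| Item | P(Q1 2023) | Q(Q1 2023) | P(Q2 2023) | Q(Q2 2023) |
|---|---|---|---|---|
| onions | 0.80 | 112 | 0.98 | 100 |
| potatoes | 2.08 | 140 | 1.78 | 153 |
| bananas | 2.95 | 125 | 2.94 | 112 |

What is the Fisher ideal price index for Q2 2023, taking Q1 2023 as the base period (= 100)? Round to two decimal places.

96.47

Laspeyres component (base-period weights):
ΣP(Q2 2023)Q(Q1 2023) = 0.98×112 + 1.78×140 + 2.94×125 = 109.76 + 249.2 + 367.5 = 726.46
ΣP(Q1 2023)Q(Q1 2023) = 0.80×112 + 2.08×140 + 2.95×125 = 89.6 + 291.2 + 368.75 = 749.55
L = 726.46 / 749.55 × 100 = 96.9195
Paasche component (current-period weights):
ΣP(Q2 2023)Q(Q2 2023) = 0.98×100 + 1.78×153 + 2.94×112 = 98 + 272.34 + 329.28 = 699.62
ΣP(Q1 2023)Q(Q2 2023) = 0.80×100 + 2.08×153 + 2.95×112 = 80 + 318.24 + 330.4 = 728.64
P = 699.62 / 728.64 × 100 = 96.0172
Fisher = √(L × P) = √(96.9195 × 96.0172) = 96.4673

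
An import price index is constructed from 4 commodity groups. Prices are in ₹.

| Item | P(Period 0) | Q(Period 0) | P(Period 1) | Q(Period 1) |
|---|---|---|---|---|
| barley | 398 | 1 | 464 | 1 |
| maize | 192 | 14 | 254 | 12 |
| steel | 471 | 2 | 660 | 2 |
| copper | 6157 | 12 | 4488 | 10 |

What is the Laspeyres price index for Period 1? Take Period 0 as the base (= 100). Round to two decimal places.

Laspeyres price index uses base-period quantities as weights.
ΣP(Period 1)·Q(Period 0) = 464×1 + 254×14 + 660×2 + 4488×12 = 464 + 3556 + 1320 + 53856 = 59196
ΣP(Period 0)·Q(Period 0) = 398×1 + 192×14 + 471×2 + 6157×12 = 398 + 2688 + 942 + 73884 = 77912
Index = 59196 / 77912 × 100 = 75.9780

75.98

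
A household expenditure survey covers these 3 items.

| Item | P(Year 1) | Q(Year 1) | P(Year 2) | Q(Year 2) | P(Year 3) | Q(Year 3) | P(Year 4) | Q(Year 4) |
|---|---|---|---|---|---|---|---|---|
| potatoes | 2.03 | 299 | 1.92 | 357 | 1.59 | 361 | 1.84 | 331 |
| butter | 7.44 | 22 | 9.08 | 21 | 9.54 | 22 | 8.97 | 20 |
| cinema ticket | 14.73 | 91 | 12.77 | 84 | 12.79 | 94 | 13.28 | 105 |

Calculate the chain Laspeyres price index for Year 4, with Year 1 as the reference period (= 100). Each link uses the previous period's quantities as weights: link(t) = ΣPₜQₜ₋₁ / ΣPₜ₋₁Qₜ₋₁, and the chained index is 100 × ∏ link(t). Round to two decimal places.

92.09

Link Year 1→Year 2:
ΣP(Year 2)Q(Year 1) = 1.92×299 + 9.08×22 + 12.77×91 = 574.08 + 199.76 + 1162.07 = 1935.91
ΣP(Year 1)Q(Year 1) = 2.03×299 + 7.44×22 + 14.73×91 = 606.97 + 163.68 + 1340.43 = 2111.08
link = 1935.91/2111.08 = 0.917024
Link Year 2→Year 3:
ΣP(Year 3)Q(Year 2) = 1.59×357 + 9.54×21 + 12.79×84 = 567.63 + 200.34 + 1074.36 = 1842.33
ΣP(Year 2)Q(Year 2) = 1.92×357 + 9.08×21 + 12.77×84 = 685.44 + 190.68 + 1072.68 = 1948.8
link = 1842.33/1948.8 = 0.945366
Link Year 3→Year 4:
ΣP(Year 4)Q(Year 3) = 1.84×361 + 8.97×22 + 13.28×94 = 664.24 + 197.34 + 1248.32 = 2109.9
ΣP(Year 3)Q(Year 3) = 1.59×361 + 9.54×22 + 12.79×94 = 573.99 + 209.88 + 1202.26 = 1986.13
link = 2109.9/1986.13 = 1.062317
Chained index = 100 × 0.917024 × 0.945366 × 1.062317 = 92.0947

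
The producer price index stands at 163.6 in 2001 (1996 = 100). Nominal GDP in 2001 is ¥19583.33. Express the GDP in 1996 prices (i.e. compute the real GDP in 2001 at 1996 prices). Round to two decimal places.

Real = Nominal ÷ (Index/100) = 19583.33 ÷ (163.6/100)
     = 19583.33 ÷ 1.636 = 11970.2506

11970.25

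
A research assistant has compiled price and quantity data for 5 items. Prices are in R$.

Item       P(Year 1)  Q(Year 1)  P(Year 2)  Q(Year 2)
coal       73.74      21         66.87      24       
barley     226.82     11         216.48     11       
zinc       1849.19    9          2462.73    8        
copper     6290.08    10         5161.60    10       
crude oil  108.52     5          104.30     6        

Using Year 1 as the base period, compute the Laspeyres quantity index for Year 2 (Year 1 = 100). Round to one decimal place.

98.2

Laspeyres quantity index uses base-period prices as weights.
ΣP(Year 1)·Q(Year 2) = 73.74×24 + 226.82×11 + 1849.19×8 + 6290.08×10 + 108.52×6 = 1769.76 + 2495.02 + 14793.52 + 62900.8 + 651.12 = 82610.22
ΣP(Year 1)·Q(Year 1) = 73.74×21 + 226.82×11 + 1849.19×9 + 6290.08×10 + 108.52×5 = 1548.54 + 2495.02 + 16642.71 + 62900.8 + 542.6 = 84129.67
Index = 82610.22 / 84129.67 × 100 = 98.1939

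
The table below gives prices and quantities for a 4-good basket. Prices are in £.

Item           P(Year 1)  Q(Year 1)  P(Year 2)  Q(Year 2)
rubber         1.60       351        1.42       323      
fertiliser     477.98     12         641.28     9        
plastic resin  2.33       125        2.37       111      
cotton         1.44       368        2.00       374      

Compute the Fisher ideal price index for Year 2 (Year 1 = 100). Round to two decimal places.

129.27

Laspeyres component (base-period weights):
ΣP(Year 2)Q(Year 1) = 1.42×351 + 641.28×12 + 2.37×125 + 2.00×368 = 498.42 + 7695.36 + 296.25 + 736 = 9226.03
ΣP(Year 1)Q(Year 1) = 1.60×351 + 477.98×12 + 2.33×125 + 1.44×368 = 561.6 + 5735.76 + 291.25 + 529.92 = 7118.53
L = 9226.03 / 7118.53 × 100 = 129.6058
Paasche component (current-period weights):
ΣP(Year 2)Q(Year 2) = 1.42×323 + 641.28×9 + 2.37×111 + 2.00×374 = 458.66 + 5771.52 + 263.07 + 748 = 7241.25
ΣP(Year 1)Q(Year 2) = 1.60×323 + 477.98×9 + 2.33×111 + 1.44×374 = 516.8 + 4301.82 + 258.63 + 538.56 = 5615.81
P = 7241.25 / 5615.81 × 100 = 128.9440
Fisher = √(L × P) = √(129.6058 × 128.9440) = 129.2745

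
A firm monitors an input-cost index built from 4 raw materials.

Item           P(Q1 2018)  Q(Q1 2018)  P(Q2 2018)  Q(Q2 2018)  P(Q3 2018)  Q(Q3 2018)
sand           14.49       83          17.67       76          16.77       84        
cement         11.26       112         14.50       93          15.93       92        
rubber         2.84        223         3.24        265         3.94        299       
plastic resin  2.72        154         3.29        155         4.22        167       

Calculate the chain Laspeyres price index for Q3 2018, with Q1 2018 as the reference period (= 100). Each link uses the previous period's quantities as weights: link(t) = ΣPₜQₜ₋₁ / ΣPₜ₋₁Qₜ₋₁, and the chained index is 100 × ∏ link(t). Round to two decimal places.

Link Q1 2018→Q2 2018:
ΣP(Q2 2018)Q(Q1 2018) = 17.67×83 + 14.50×112 + 3.24×223 + 3.29×154 = 1466.61 + 1624 + 722.52 + 506.66 = 4319.79
ΣP(Q1 2018)Q(Q1 2018) = 14.49×83 + 11.26×112 + 2.84×223 + 2.72×154 = 1202.67 + 1261.12 + 633.32 + 418.88 = 3515.99
link = 4319.79/3515.99 = 1.228613
Link Q2 2018→Q3 2018:
ΣP(Q3 2018)Q(Q2 2018) = 16.77×76 + 15.93×93 + 3.94×265 + 4.22×155 = 1274.52 + 1481.49 + 1044.1 + 654.1 = 4454.21
ΣP(Q2 2018)Q(Q2 2018) = 17.67×76 + 14.50×93 + 3.24×265 + 3.29×155 = 1342.92 + 1348.5 + 858.6 + 509.95 = 4059.97
link = 4454.21/4059.97 = 1.097104
Chained index = 100 × 1.228613 × 1.097104 = 134.7916

134.79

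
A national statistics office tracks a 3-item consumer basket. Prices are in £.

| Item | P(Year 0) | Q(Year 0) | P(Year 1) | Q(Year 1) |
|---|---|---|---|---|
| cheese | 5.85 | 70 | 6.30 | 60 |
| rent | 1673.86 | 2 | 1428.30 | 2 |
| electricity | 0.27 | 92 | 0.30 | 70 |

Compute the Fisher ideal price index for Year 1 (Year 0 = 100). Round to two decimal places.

Laspeyres component (base-period weights):
ΣP(Year 1)Q(Year 0) = 6.30×70 + 1428.30×2 + 0.30×92 = 441 + 2856.6 + 27.6 = 3325.2
ΣP(Year 0)Q(Year 0) = 5.85×70 + 1673.86×2 + 0.27×92 = 409.5 + 3347.72 + 24.84 = 3782.06
L = 3325.2 / 3782.06 × 100 = 87.9203
Paasche component (current-period weights):
ΣP(Year 1)Q(Year 1) = 6.30×60 + 1428.30×2 + 0.30×70 = 378 + 2856.6 + 21 = 3255.6
ΣP(Year 0)Q(Year 1) = 5.85×60 + 1673.86×2 + 0.27×70 = 351 + 3347.72 + 18.9 = 3717.62
P = 3255.6 / 3717.62 × 100 = 87.5722
Fisher = √(L × P) = √(87.9203 × 87.5722) = 87.7461

87.75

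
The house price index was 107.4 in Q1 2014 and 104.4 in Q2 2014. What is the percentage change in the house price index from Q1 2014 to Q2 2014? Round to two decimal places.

-2.79%

Change = (104.4 − 107.4) / 107.4 × 100
       = -3.0 / 107.4 × 100 = -2.7933%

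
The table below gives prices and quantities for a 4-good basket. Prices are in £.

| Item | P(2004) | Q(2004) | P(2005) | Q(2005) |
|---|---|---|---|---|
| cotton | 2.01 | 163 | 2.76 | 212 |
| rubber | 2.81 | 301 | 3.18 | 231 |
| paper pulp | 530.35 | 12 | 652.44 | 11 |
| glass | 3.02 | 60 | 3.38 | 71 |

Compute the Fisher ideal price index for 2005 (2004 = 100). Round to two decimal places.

122.47

Laspeyres component (base-period weights):
ΣP(2005)Q(2004) = 2.76×163 + 3.18×301 + 652.44×12 + 3.38×60 = 449.88 + 957.18 + 7829.28 + 202.8 = 9439.14
ΣP(2004)Q(2004) = 2.01×163 + 2.81×301 + 530.35×12 + 3.02×60 = 327.63 + 845.81 + 6364.2 + 181.2 = 7718.84
L = 9439.14 / 7718.84 × 100 = 122.2870
Paasche component (current-period weights):
ΣP(2005)Q(2005) = 2.76×212 + 3.18×231 + 652.44×11 + 3.38×71 = 585.12 + 734.58 + 7176.84 + 239.98 = 8736.52
ΣP(2004)Q(2005) = 2.01×212 + 2.81×231 + 530.35×11 + 3.02×71 = 426.12 + 649.11 + 5833.85 + 214.42 = 7123.5
P = 8736.52 / 7123.5 × 100 = 122.6436
Fisher = √(L × P) = √(122.2870 × 122.6436) = 122.4652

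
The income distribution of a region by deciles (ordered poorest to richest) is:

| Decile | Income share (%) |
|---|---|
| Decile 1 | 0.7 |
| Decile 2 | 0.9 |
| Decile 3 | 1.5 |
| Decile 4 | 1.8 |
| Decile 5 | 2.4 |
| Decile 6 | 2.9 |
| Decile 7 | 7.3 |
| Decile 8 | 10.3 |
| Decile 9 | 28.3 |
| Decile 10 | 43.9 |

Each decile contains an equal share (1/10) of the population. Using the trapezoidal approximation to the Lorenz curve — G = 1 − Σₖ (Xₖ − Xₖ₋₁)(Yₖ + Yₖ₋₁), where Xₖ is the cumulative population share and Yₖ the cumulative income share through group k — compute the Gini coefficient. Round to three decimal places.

0.642

Cumulative income shares Yₖ: 0.0070, 0.0160, 0.0310, 0.0490, 0.0730, 0.1020, 0.1750, 0.2780, 0.5610, 1.0000
Σ (Xₖ−Xₖ₋₁)(Yₖ+Yₖ₋₁) = (1/10)(0.0070+0.0000) + (1/10)(0.0160+0.0070) + (1/10)(0.0310+0.0160) + (1/10)(0.0490+0.0310) + (1/10)(0.0730+0.0490) + (1/10)(0.1020+0.0730) + (1/10)(0.1750+0.1020) + (1/10)(0.2780+0.1750) + (1/10)(0.5610+0.2780) + (1/10)(1.0000+0.5610)
  = 0.0007 + 0.0023 + 0.0047 + 0.0080 + 0.0122 + 0.0175 + 0.0277 + 0.0453 + 0.0839 + 0.1561 = 0.3584
G = 1 − 0.3584 = 0.6416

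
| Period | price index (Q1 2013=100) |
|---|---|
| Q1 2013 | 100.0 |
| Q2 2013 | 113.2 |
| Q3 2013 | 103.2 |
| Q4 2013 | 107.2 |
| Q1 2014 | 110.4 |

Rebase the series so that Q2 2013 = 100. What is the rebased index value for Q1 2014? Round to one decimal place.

97.5

Rebased(Q1 2014) = 110.4 / 113.2 × 100 = 97.5265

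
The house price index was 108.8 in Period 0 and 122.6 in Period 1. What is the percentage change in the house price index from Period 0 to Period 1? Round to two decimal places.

12.68%

Change = (122.6 − 108.8) / 108.8 × 100
       = 13.8 / 108.8 × 100 = 12.6838%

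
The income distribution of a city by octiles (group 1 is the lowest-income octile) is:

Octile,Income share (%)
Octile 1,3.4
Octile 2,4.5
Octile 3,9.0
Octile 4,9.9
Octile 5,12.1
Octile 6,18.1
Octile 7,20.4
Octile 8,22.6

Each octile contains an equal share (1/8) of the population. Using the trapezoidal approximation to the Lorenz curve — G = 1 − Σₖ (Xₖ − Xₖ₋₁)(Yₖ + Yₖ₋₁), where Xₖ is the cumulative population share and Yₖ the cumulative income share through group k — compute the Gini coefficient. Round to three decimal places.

0.304

Cumulative income shares Yₖ: 0.0340, 0.0790, 0.1690, 0.2680, 0.3890, 0.5700, 0.7740, 1.0000
Σ (Xₖ−Xₖ₋₁)(Yₖ+Yₖ₋₁) = (1/8)(0.0340+0.0000) + (1/8)(0.0790+0.0340) + (1/8)(0.1690+0.0790) + (1/8)(0.2680+0.1690) + (1/8)(0.3890+0.2680) + (1/8)(0.5700+0.3890) + (1/8)(0.7740+0.5700) + (1/8)(1.0000+0.7740)
  = 0.0043 + 0.0141 + 0.0310 + 0.0546 + 0.0821 + 0.1199 + 0.1680 + 0.2218 = 0.6957
G = 1 − 0.6957 = 0.3043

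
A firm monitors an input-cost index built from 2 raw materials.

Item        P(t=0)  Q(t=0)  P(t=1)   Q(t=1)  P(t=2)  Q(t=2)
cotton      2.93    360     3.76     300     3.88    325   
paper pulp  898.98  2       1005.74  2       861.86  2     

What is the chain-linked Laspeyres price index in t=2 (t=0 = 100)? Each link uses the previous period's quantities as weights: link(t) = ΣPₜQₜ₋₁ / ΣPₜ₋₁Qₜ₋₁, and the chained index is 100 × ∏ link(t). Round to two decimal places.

Link t=0→t=1:
ΣP(t=1)Q(t=0) = 3.76×360 + 1005.74×2 = 1353.6 + 2011.48 = 3365.08
ΣP(t=0)Q(t=0) = 2.93×360 + 898.98×2 = 1054.8 + 1797.96 = 2852.76
link = 3365.08/2852.76 = 1.179587
Link t=1→t=2:
ΣP(t=2)Q(t=1) = 3.88×300 + 861.86×2 = 1164 + 1723.72 = 2887.72
ΣP(t=1)Q(t=1) = 3.76×300 + 1005.74×2 = 1128 + 2011.48 = 3139.48
link = 2887.72/3139.48 = 0.919808
Chained index = 100 × 1.179587 × 0.919808 = 108.4994

108.50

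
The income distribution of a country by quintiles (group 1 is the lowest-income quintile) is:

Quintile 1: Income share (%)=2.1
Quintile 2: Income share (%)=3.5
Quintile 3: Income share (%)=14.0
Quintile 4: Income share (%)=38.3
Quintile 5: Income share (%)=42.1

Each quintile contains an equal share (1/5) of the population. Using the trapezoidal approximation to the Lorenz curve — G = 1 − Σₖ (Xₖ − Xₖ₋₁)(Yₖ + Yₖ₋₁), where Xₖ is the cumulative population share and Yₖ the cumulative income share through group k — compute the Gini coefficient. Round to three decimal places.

Cumulative income shares Yₖ: 0.0210, 0.0560, 0.1960, 0.5790, 1.0000
Σ (Xₖ−Xₖ₋₁)(Yₖ+Yₖ₋₁) = (1/5)(0.0210+0.0000) + (1/5)(0.0560+0.0210) + (1/5)(0.1960+0.0560) + (1/5)(0.5790+0.1960) + (1/5)(1.0000+0.5790)
  = 0.0042 + 0.0154 + 0.0504 + 0.1550 + 0.3158 = 0.5408
G = 1 − 0.5408 = 0.4592

0.459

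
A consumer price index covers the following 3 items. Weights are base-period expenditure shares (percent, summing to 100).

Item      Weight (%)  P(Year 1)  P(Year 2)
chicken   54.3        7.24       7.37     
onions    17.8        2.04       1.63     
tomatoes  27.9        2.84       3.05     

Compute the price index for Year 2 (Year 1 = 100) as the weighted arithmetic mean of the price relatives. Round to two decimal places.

99.46

chicken: 54.3 × (7.37/7.24) = 54.3 × 1.017956 = 55.2750
onions: 17.8 × (1.63/2.04) = 17.8 × 0.799020 = 14.2225
tomatoes: 27.9 × (3.05/2.84) = 27.9 × 1.073944 = 29.9630
Index = Σ wᵢ·(p₁ᵢ/p₀ᵢ) = 55.2750 + 14.2225 + 29.9630 = 99.4606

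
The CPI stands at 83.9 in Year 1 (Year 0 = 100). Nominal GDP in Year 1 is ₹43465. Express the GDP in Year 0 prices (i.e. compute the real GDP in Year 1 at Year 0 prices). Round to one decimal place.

51805.7

Real = Nominal ÷ (Index/100) = 43465 ÷ (83.9/100)
     = 43465 ÷ 0.839 = 51805.7211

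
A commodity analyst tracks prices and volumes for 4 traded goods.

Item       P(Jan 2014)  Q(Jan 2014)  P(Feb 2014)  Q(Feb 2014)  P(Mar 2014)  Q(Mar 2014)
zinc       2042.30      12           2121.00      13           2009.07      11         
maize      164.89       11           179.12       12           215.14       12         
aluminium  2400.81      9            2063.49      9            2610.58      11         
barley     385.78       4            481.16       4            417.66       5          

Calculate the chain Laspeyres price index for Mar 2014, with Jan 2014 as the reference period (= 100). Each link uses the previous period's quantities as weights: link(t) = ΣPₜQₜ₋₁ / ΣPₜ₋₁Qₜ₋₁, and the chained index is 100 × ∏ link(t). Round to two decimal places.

Link Jan 2014→Feb 2014:
ΣP(Feb 2014)Q(Jan 2014) = 2121.00×12 + 179.12×11 + 2063.49×9 + 481.16×4 = 25452 + 1970.32 + 18571.41 + 1924.64 = 47918.37
ΣP(Jan 2014)Q(Jan 2014) = 2042.30×12 + 164.89×11 + 2400.81×9 + 385.78×4 = 24507.6 + 1813.79 + 21607.29 + 1543.12 = 49471.8
link = 47918.37/49471.8 = 0.968600
Link Feb 2014→Mar 2014:
ΣP(Mar 2014)Q(Feb 2014) = 2009.07×13 + 215.14×12 + 2610.58×9 + 417.66×4 = 26117.91 + 2581.68 + 23495.22 + 1670.64 = 53865.45
ΣP(Feb 2014)Q(Feb 2014) = 2121.00×13 + 179.12×12 + 2063.49×9 + 481.16×4 = 27573 + 2149.44 + 18571.41 + 1924.64 = 50218.49
link = 53865.45/50218.49 = 1.072622
Chained index = 100 × 0.968600 × 1.072622 = 103.8941

103.89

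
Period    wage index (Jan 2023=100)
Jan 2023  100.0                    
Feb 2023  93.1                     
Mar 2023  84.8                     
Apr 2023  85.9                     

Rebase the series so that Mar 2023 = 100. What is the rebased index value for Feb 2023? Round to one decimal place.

Rebased(Feb 2023) = 93.1 / 84.8 × 100 = 109.7877

109.8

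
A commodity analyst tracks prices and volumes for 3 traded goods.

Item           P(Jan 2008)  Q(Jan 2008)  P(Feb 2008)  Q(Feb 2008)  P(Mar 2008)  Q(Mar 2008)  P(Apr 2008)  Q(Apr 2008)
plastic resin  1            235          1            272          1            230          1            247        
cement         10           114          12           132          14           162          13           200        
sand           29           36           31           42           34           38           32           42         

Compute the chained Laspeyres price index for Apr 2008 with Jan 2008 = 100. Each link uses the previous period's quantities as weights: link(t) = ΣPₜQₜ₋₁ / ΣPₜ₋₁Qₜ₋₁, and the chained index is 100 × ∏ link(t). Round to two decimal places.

118.35

Link Jan 2008→Feb 2008:
ΣP(Feb 2008)Q(Jan 2008) = 1×235 + 12×114 + 31×36 = 235 + 1368 + 1116 = 2719
ΣP(Jan 2008)Q(Jan 2008) = 1×235 + 10×114 + 29×36 = 235 + 1140 + 1044 = 2419
link = 2719/2419 = 1.124018
Link Feb 2008→Mar 2008:
ΣP(Mar 2008)Q(Feb 2008) = 1×272 + 14×132 + 34×42 = 272 + 1848 + 1428 = 3548
ΣP(Feb 2008)Q(Feb 2008) = 1×272 + 12×132 + 31×42 = 272 + 1584 + 1302 = 3158
link = 3548/3158 = 1.123496
Link Mar 2008→Apr 2008:
ΣP(Apr 2008)Q(Mar 2008) = 1×230 + 13×162 + 32×38 = 230 + 2106 + 1216 = 3552
ΣP(Mar 2008)Q(Mar 2008) = 1×230 + 14×162 + 34×38 = 230 + 2268 + 1292 = 3790
link = 3552/3790 = 0.937203
Chained index = 100 × 1.124018 × 1.123496 × 0.937203 = 118.3528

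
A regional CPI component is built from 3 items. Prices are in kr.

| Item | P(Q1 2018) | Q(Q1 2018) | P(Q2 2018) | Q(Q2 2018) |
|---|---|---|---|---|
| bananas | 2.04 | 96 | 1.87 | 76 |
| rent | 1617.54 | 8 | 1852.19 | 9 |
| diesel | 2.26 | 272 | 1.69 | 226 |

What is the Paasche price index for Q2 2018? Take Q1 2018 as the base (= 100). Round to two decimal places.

Paasche price index uses current-period quantities as weights.
ΣP(Q2 2018)·Q(Q2 2018) = 1.87×76 + 1852.19×9 + 1.69×226 = 142.12 + 16669.71 + 381.94 = 17193.77
ΣP(Q1 2018)·Q(Q2 2018) = 2.04×76 + 1617.54×9 + 2.26×226 = 155.04 + 14557.86 + 510.76 = 15223.66
Index = 17193.77 / 15223.66 × 100 = 112.9411

112.94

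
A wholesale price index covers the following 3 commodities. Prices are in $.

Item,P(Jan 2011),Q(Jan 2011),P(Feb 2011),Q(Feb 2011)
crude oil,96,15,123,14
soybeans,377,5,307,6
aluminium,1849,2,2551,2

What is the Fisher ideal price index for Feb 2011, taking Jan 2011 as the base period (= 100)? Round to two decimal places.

Laspeyres component (base-period weights):
ΣP(Feb 2011)Q(Jan 2011) = 123×15 + 307×5 + 2551×2 = 1845 + 1535 + 5102 = 8482
ΣP(Jan 2011)Q(Jan 2011) = 96×15 + 377×5 + 1849×2 = 1440 + 1885 + 3698 = 7023
L = 8482 / 7023 × 100 = 120.7746
Paasche component (current-period weights):
ΣP(Feb 2011)Q(Feb 2011) = 123×14 + 307×6 + 2551×2 = 1722 + 1842 + 5102 = 8666
ΣP(Jan 2011)Q(Feb 2011) = 96×14 + 377×6 + 1849×2 = 1344 + 2262 + 3698 = 7304
P = 8666 / 7304 × 100 = 118.6473
Fisher = √(L × P) = √(120.7746 × 118.6473) = 119.7062

119.71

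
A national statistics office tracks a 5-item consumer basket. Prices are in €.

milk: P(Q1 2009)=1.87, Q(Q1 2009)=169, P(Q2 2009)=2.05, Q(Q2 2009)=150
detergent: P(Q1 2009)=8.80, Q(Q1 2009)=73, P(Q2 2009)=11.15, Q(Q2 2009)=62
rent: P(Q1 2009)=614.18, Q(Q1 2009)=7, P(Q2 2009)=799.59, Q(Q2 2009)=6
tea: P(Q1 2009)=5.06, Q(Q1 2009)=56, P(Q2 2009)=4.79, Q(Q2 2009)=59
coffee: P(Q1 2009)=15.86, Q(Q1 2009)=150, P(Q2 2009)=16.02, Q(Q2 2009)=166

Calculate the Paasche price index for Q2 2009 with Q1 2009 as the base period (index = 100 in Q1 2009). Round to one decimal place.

117.4

Paasche price index uses current-period quantities as weights.
ΣP(Q2 2009)·Q(Q2 2009) = 2.05×150 + 11.15×62 + 799.59×6 + 4.79×59 + 16.02×166 = 307.5 + 691.3 + 4797.54 + 282.61 + 2659.32 = 8738.27
ΣP(Q1 2009)·Q(Q2 2009) = 1.87×150 + 8.80×62 + 614.18×6 + 5.06×59 + 15.86×166 = 280.5 + 545.6 + 3685.08 + 298.54 + 2632.76 = 7442.48
Index = 8738.27 / 7442.48 × 100 = 117.4107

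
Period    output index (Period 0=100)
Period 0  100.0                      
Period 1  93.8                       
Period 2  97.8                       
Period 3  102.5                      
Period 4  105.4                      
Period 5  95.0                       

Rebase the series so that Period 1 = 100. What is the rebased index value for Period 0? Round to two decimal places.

Rebased(Period 0) = 100.0 / 93.8 × 100 = 106.6098

106.61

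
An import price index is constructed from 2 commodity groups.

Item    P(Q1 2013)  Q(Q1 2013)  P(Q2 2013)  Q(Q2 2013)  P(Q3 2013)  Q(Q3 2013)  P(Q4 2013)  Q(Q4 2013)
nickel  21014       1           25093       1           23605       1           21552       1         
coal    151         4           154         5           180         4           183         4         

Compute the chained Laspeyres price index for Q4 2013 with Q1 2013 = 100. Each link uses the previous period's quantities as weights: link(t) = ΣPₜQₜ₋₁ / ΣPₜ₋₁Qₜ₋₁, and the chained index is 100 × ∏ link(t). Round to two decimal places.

103.23

Link Q1 2013→Q2 2013:
ΣP(Q2 2013)Q(Q1 2013) = 25093×1 + 154×4 = 25093 + 616 = 25709
ΣP(Q1 2013)Q(Q1 2013) = 21014×1 + 151×4 = 21014 + 604 = 21618
link = 25709/21618 = 1.189240
Link Q2 2013→Q3 2013:
ΣP(Q3 2013)Q(Q2 2013) = 23605×1 + 180×5 = 23605 + 900 = 24505
ΣP(Q2 2013)Q(Q2 2013) = 25093×1 + 154×5 = 25093 + 770 = 25863
link = 24505/25863 = 0.947493
Link Q3 2013→Q4 2013:
ΣP(Q4 2013)Q(Q3 2013) = 21552×1 + 183×4 = 21552 + 732 = 22284
ΣP(Q3 2013)Q(Q3 2013) = 23605×1 + 180×4 = 23605 + 720 = 24325
link = 22284/24325 = 0.916095
Chained index = 100 × 1.189240 × 0.947493 × 0.916095 = 103.2252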